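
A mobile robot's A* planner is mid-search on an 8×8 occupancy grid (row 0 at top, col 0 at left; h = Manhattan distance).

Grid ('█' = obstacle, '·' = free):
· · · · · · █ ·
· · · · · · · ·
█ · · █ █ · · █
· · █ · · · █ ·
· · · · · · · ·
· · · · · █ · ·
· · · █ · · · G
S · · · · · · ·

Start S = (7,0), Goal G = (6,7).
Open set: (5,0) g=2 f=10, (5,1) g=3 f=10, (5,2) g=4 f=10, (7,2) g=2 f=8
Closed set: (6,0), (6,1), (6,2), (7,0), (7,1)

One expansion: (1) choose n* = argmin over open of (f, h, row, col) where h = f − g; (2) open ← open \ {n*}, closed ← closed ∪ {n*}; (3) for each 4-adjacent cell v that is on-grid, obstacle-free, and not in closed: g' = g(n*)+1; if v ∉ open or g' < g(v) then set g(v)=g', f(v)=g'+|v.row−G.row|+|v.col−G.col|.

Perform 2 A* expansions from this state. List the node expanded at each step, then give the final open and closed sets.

order=[(7,2) → (7,3)]; open=[(5,0) g=2 f=10, (5,1) g=3 f=10, (5,2) g=4 f=10, (7,4) g=4 f=8]; closed=[(6,0), (6,1), (6,2), (7,0), (7,1), (7,2), (7,3)]

step 1: expand (7,2) (f=8, h=6) → closed; open now [(5,0) g=2 f=10, (5,1) g=3 f=10, (5,2) g=4 f=10, (7,3) g=3 f=8]
step 2: expand (7,3) (f=8, h=5) → closed; open now [(5,0) g=2 f=10, (5,1) g=3 f=10, (5,2) g=4 f=10, (7,4) g=4 f=8]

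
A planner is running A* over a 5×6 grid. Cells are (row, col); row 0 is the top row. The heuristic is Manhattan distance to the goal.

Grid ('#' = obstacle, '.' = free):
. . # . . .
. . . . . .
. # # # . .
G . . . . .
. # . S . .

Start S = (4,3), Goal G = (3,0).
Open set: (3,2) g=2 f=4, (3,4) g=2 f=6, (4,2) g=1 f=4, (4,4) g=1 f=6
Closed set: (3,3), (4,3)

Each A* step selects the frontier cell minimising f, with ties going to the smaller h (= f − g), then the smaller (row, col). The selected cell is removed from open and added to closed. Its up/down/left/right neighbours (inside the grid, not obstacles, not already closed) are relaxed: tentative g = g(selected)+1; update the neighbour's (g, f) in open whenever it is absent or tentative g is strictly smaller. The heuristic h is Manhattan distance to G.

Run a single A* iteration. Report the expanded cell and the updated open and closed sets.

expanded=(3,2); open=[(3,1) g=3 f=4, (3,4) g=2 f=6, (4,2) g=1 f=4, (4,4) g=1 f=6]; closed=[(3,2), (3,3), (4,3)]

step 1: expand (3,2) (f=4, h=2) → closed; open now [(3,1) g=3 f=4, (3,4) g=2 f=6, (4,2) g=1 f=4, (4,4) g=1 f=6]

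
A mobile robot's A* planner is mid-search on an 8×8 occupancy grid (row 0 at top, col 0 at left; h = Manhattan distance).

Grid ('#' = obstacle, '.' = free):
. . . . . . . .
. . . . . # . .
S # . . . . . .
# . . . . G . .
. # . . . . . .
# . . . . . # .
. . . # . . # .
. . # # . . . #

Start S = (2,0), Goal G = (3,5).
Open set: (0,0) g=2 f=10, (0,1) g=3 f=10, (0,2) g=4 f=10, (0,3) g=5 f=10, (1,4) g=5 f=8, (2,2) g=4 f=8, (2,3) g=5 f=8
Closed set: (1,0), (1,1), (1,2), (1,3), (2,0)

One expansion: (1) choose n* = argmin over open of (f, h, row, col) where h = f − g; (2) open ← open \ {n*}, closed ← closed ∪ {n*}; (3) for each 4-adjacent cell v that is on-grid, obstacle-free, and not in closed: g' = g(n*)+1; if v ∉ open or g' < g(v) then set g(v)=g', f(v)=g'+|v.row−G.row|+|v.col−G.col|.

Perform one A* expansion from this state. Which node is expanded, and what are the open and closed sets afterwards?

expanded=(1,4); open=[(0,0) g=2 f=10, (0,1) g=3 f=10, (0,2) g=4 f=10, (0,3) g=5 f=10, (0,4) g=6 f=10, (2,2) g=4 f=8, (2,3) g=5 f=8, (2,4) g=6 f=8]; closed=[(1,0), (1,1), (1,2), (1,3), (1,4), (2,0)]

step 1: expand (1,4) (f=8, h=3) → closed; open now [(0,0) g=2 f=10, (0,1) g=3 f=10, (0,2) g=4 f=10, (0,3) g=5 f=10, (0,4) g=6 f=10, (2,2) g=4 f=8, (2,3) g=5 f=8, (2,4) g=6 f=8]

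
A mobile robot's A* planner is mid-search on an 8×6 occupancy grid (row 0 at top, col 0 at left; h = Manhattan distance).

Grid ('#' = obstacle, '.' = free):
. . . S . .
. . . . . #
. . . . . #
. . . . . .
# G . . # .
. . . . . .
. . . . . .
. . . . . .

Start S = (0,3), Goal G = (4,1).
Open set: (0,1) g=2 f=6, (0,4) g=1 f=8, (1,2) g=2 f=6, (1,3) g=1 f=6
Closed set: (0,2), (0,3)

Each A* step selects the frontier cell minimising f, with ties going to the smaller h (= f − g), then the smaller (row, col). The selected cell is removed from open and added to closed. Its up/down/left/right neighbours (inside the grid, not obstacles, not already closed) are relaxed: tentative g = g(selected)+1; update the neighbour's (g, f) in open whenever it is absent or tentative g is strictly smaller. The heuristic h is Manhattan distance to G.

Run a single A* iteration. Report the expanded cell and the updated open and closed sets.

expanded=(0,1); open=[(0,0) g=3 f=8, (0,4) g=1 f=8, (1,1) g=3 f=6, (1,2) g=2 f=6, (1,3) g=1 f=6]; closed=[(0,1), (0,2), (0,3)]

step 1: expand (0,1) (f=6, h=4) → closed; open now [(0,0) g=3 f=8, (0,4) g=1 f=8, (1,1) g=3 f=6, (1,2) g=2 f=6, (1,3) g=1 f=6]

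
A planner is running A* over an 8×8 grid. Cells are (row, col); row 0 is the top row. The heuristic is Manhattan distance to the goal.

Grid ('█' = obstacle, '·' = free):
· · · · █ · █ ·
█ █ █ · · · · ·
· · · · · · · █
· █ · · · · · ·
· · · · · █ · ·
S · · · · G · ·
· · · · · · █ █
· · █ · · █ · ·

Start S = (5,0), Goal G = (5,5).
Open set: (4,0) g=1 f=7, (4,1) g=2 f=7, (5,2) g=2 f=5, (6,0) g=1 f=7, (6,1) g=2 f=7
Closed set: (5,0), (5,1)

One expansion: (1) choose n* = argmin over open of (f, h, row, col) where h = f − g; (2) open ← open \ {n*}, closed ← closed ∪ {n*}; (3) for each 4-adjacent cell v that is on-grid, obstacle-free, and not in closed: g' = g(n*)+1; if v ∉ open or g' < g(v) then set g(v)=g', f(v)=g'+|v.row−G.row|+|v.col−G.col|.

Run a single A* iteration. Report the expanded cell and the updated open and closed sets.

expanded=(5,2); open=[(4,0) g=1 f=7, (4,1) g=2 f=7, (4,2) g=3 f=7, (5,3) g=3 f=5, (6,0) g=1 f=7, (6,1) g=2 f=7, (6,2) g=3 f=7]; closed=[(5,0), (5,1), (5,2)]

step 1: expand (5,2) (f=5, h=3) → closed; open now [(4,0) g=1 f=7, (4,1) g=2 f=7, (4,2) g=3 f=7, (5,3) g=3 f=5, (6,0) g=1 f=7, (6,1) g=2 f=7, (6,2) g=3 f=7]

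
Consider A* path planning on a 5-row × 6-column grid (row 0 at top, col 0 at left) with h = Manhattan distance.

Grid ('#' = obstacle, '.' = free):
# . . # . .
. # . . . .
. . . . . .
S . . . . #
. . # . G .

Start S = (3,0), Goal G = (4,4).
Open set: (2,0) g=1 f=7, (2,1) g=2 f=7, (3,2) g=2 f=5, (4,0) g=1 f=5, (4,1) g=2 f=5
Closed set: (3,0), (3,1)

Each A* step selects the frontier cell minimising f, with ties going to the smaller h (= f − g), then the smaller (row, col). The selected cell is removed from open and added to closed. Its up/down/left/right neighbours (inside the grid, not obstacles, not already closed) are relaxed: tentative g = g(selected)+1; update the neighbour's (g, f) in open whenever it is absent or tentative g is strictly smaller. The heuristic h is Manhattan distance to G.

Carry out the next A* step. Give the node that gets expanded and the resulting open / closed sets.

expanded=(3,2); open=[(2,0) g=1 f=7, (2,1) g=2 f=7, (2,2) g=3 f=7, (3,3) g=3 f=5, (4,0) g=1 f=5, (4,1) g=2 f=5]; closed=[(3,0), (3,1), (3,2)]

step 1: expand (3,2) (f=5, h=3) → closed; open now [(2,0) g=1 f=7, (2,1) g=2 f=7, (2,2) g=3 f=7, (3,3) g=3 f=5, (4,0) g=1 f=5, (4,1) g=2 f=5]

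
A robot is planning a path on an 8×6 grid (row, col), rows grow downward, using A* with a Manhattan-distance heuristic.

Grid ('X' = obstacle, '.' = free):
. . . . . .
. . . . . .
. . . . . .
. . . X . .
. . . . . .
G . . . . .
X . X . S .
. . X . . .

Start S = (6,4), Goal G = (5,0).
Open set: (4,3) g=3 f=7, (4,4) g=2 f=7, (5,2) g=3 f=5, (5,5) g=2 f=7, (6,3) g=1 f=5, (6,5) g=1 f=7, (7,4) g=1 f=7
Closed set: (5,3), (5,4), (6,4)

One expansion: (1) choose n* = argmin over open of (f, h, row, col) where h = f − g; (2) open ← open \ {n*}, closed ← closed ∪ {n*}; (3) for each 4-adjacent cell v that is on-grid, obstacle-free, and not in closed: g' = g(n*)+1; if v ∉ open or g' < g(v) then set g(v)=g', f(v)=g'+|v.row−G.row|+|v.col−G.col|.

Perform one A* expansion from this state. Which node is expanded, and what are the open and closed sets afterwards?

expanded=(5,2); open=[(4,2) g=4 f=7, (4,3) g=3 f=7, (4,4) g=2 f=7, (5,1) g=4 f=5, (5,5) g=2 f=7, (6,3) g=1 f=5, (6,5) g=1 f=7, (7,4) g=1 f=7]; closed=[(5,2), (5,3), (5,4), (6,4)]

step 1: expand (5,2) (f=5, h=2) → closed; open now [(4,2) g=4 f=7, (4,3) g=3 f=7, (4,4) g=2 f=7, (5,1) g=4 f=5, (5,5) g=2 f=7, (6,3) g=1 f=5, (6,5) g=1 f=7, (7,4) g=1 f=7]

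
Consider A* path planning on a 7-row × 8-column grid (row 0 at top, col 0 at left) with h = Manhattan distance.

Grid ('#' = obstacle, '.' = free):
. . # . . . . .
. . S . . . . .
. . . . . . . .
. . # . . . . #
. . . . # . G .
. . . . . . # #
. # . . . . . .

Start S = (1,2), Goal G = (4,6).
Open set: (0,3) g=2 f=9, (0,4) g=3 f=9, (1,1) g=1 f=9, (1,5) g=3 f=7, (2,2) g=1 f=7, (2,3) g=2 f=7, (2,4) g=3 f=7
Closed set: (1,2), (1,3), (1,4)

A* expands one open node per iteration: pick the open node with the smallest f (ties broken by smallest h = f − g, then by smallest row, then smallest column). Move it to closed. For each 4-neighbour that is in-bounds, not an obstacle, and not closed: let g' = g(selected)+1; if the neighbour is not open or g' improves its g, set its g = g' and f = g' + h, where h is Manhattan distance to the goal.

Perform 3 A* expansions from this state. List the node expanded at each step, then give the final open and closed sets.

step 1: expand (1,5) (f=7, h=4) → closed; open now [(0,3) g=2 f=9, (0,4) g=3 f=9, (0,5) g=4 f=9, (1,1) g=1 f=9, (1,6) g=4 f=7, (2,2) g=1 f=7, (2,3) g=2 f=7, (2,4) g=3 f=7, (2,5) g=4 f=7]
step 2: expand (1,6) (f=7, h=3) → closed; open now [(0,3) g=2 f=9, (0,4) g=3 f=9, (0,5) g=4 f=9, (0,6) g=5 f=9, (1,1) g=1 f=9, (1,7) g=5 f=9, (2,2) g=1 f=7, (2,3) g=2 f=7, (2,4) g=3 f=7, (2,5) g=4 f=7, (2,6) g=5 f=7]
step 3: expand (2,6) (f=7, h=2) → closed; open now [(0,3) g=2 f=9, (0,4) g=3 f=9, (0,5) g=4 f=9, (0,6) g=5 f=9, (1,1) g=1 f=9, (1,7) g=5 f=9, (2,2) g=1 f=7, (2,3) g=2 f=7, (2,4) g=3 f=7, (2,5) g=4 f=7, (2,7) g=6 f=9, (3,6) g=6 f=7]

order=[(1,5) → (1,6) → (2,6)]; open=[(0,3) g=2 f=9, (0,4) g=3 f=9, (0,5) g=4 f=9, (0,6) g=5 f=9, (1,1) g=1 f=9, (1,7) g=5 f=9, (2,2) g=1 f=7, (2,3) g=2 f=7, (2,4) g=3 f=7, (2,5) g=4 f=7, (2,7) g=6 f=9, (3,6) g=6 f=7]; closed=[(1,2), (1,3), (1,4), (1,5), (1,6), (2,6)]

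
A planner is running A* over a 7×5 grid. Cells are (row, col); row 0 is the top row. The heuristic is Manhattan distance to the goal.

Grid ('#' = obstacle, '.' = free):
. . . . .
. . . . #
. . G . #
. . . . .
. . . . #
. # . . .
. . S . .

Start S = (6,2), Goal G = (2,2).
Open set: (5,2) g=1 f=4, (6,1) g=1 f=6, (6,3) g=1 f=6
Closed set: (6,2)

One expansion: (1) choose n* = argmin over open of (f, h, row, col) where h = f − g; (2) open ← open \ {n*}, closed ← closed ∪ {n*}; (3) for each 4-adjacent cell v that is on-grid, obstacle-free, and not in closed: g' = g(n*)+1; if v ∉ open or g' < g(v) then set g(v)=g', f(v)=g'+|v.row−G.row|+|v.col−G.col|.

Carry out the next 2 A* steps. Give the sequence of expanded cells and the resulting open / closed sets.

order=[(5,2) → (4,2)]; open=[(3,2) g=3 f=4, (4,1) g=3 f=6, (4,3) g=3 f=6, (5,3) g=2 f=6, (6,1) g=1 f=6, (6,3) g=1 f=6]; closed=[(4,2), (5,2), (6,2)]

step 1: expand (5,2) (f=4, h=3) → closed; open now [(4,2) g=2 f=4, (5,3) g=2 f=6, (6,1) g=1 f=6, (6,3) g=1 f=6]
step 2: expand (4,2) (f=4, h=2) → closed; open now [(3,2) g=3 f=4, (4,1) g=3 f=6, (4,3) g=3 f=6, (5,3) g=2 f=6, (6,1) g=1 f=6, (6,3) g=1 f=6]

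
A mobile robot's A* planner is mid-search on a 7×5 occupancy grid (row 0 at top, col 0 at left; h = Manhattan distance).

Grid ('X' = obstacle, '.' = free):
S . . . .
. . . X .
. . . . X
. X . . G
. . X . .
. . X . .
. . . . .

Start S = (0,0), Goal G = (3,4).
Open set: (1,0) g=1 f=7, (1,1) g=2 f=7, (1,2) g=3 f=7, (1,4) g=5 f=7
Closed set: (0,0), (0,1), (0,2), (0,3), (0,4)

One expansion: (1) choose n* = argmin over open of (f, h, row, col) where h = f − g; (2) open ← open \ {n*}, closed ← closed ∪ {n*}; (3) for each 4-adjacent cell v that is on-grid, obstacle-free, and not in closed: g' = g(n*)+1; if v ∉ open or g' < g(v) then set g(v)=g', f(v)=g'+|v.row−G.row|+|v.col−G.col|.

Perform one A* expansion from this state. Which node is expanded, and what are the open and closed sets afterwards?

step 1: expand (1,4) (f=7, h=2) → closed; open now [(1,0) g=1 f=7, (1,1) g=2 f=7, (1,2) g=3 f=7]

expanded=(1,4); open=[(1,0) g=1 f=7, (1,1) g=2 f=7, (1,2) g=3 f=7]; closed=[(0,0), (0,1), (0,2), (0,3), (0,4), (1,4)]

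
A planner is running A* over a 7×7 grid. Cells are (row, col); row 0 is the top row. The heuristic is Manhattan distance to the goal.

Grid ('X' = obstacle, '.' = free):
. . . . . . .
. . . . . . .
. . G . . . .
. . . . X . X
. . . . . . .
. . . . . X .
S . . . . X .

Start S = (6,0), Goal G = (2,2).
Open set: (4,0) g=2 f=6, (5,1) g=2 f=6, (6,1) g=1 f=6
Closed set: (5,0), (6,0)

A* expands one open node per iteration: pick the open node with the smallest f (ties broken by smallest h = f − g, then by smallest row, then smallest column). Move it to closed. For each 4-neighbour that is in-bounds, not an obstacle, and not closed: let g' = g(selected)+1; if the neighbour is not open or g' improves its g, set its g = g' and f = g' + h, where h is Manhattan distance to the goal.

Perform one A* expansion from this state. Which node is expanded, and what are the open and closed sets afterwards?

expanded=(4,0); open=[(3,0) g=3 f=6, (4,1) g=3 f=6, (5,1) g=2 f=6, (6,1) g=1 f=6]; closed=[(4,0), (5,0), (6,0)]

step 1: expand (4,0) (f=6, h=4) → closed; open now [(3,0) g=3 f=6, (4,1) g=3 f=6, (5,1) g=2 f=6, (6,1) g=1 f=6]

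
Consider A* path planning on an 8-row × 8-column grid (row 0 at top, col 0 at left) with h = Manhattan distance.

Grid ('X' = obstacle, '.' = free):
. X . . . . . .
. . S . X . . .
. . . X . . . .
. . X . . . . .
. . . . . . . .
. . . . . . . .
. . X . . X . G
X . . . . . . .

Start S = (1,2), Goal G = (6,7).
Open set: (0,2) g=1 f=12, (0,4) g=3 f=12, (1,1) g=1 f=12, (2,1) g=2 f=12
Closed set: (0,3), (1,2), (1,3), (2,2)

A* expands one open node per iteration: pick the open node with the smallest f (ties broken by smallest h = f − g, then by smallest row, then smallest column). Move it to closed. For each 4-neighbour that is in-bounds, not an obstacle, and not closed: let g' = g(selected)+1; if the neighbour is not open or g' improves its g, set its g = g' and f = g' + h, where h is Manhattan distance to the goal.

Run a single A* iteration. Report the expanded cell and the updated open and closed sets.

expanded=(0,4); open=[(0,2) g=1 f=12, (0,5) g=4 f=12, (1,1) g=1 f=12, (2,1) g=2 f=12]; closed=[(0,3), (0,4), (1,2), (1,3), (2,2)]

step 1: expand (0,4) (f=12, h=9) → closed; open now [(0,2) g=1 f=12, (0,5) g=4 f=12, (1,1) g=1 f=12, (2,1) g=2 f=12]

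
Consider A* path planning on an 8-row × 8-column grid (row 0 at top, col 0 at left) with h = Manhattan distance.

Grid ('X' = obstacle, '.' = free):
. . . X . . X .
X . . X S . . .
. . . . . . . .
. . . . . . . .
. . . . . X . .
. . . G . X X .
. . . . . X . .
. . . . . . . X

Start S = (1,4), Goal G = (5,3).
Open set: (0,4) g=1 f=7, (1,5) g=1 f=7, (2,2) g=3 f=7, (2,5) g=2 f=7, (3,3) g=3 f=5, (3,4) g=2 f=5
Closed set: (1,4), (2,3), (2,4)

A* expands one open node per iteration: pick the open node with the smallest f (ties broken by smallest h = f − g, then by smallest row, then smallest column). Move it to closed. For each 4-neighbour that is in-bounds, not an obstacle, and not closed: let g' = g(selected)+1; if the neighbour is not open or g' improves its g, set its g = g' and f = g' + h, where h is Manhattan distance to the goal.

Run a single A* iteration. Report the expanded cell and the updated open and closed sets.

expanded=(3,3); open=[(0,4) g=1 f=7, (1,5) g=1 f=7, (2,2) g=3 f=7, (2,5) g=2 f=7, (3,2) g=4 f=7, (3,4) g=2 f=5, (4,3) g=4 f=5]; closed=[(1,4), (2,3), (2,4), (3,3)]

step 1: expand (3,3) (f=5, h=2) → closed; open now [(0,4) g=1 f=7, (1,5) g=1 f=7, (2,2) g=3 f=7, (2,5) g=2 f=7, (3,2) g=4 f=7, (3,4) g=2 f=5, (4,3) g=4 f=5]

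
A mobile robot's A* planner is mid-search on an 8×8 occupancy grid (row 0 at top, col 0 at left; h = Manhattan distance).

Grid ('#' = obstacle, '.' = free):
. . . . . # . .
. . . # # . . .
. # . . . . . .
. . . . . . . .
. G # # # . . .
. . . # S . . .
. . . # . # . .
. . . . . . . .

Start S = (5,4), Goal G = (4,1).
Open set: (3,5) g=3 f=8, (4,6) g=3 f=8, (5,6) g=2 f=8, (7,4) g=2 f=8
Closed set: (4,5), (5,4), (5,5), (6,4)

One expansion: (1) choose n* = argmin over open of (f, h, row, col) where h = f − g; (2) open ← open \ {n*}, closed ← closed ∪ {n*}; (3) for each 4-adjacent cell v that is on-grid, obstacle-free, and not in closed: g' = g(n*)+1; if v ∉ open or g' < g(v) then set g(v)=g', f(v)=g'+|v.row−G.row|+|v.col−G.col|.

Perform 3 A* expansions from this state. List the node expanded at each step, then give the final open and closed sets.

order=[(3,5) → (3,4) → (3,3)]; open=[(2,3) g=6 f=10, (2,4) g=5 f=10, (2,5) g=4 f=10, (3,2) g=6 f=8, (3,6) g=4 f=10, (4,6) g=3 f=8, (5,6) g=2 f=8, (7,4) g=2 f=8]; closed=[(3,3), (3,4), (3,5), (4,5), (5,4), (5,5), (6,4)]

step 1: expand (3,5) (f=8, h=5) → closed; open now [(2,5) g=4 f=10, (3,4) g=4 f=8, (3,6) g=4 f=10, (4,6) g=3 f=8, (5,6) g=2 f=8, (7,4) g=2 f=8]
step 2: expand (3,4) (f=8, h=4) → closed; open now [(2,4) g=5 f=10, (2,5) g=4 f=10, (3,3) g=5 f=8, (3,6) g=4 f=10, (4,6) g=3 f=8, (5,6) g=2 f=8, (7,4) g=2 f=8]
step 3: expand (3,3) (f=8, h=3) → closed; open now [(2,3) g=6 f=10, (2,4) g=5 f=10, (2,5) g=4 f=10, (3,2) g=6 f=8, (3,6) g=4 f=10, (4,6) g=3 f=8, (5,6) g=2 f=8, (7,4) g=2 f=8]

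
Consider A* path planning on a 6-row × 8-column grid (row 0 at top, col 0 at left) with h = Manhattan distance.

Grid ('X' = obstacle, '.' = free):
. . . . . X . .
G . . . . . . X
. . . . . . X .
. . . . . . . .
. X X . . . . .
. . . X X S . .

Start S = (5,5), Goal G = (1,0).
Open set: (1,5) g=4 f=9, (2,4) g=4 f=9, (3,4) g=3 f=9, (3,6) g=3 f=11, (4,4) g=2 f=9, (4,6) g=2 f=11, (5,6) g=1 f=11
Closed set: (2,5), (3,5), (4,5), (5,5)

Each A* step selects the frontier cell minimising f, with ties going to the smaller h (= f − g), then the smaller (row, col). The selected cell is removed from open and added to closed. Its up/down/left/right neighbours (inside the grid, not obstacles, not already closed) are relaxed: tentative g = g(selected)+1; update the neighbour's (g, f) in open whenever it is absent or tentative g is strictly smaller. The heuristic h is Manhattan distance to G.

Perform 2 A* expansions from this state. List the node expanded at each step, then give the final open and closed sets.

order=[(1,5) → (1,4)]; open=[(0,4) g=6 f=11, (1,3) g=6 f=9, (1,6) g=5 f=11, (2,4) g=4 f=9, (3,4) g=3 f=9, (3,6) g=3 f=11, (4,4) g=2 f=9, (4,6) g=2 f=11, (5,6) g=1 f=11]; closed=[(1,4), (1,5), (2,5), (3,5), (4,5), (5,5)]

step 1: expand (1,5) (f=9, h=5) → closed; open now [(1,4) g=5 f=9, (1,6) g=5 f=11, (2,4) g=4 f=9, (3,4) g=3 f=9, (3,6) g=3 f=11, (4,4) g=2 f=9, (4,6) g=2 f=11, (5,6) g=1 f=11]
step 2: expand (1,4) (f=9, h=4) → closed; open now [(0,4) g=6 f=11, (1,3) g=6 f=9, (1,6) g=5 f=11, (2,4) g=4 f=9, (3,4) g=3 f=9, (3,6) g=3 f=11, (4,4) g=2 f=9, (4,6) g=2 f=11, (5,6) g=1 f=11]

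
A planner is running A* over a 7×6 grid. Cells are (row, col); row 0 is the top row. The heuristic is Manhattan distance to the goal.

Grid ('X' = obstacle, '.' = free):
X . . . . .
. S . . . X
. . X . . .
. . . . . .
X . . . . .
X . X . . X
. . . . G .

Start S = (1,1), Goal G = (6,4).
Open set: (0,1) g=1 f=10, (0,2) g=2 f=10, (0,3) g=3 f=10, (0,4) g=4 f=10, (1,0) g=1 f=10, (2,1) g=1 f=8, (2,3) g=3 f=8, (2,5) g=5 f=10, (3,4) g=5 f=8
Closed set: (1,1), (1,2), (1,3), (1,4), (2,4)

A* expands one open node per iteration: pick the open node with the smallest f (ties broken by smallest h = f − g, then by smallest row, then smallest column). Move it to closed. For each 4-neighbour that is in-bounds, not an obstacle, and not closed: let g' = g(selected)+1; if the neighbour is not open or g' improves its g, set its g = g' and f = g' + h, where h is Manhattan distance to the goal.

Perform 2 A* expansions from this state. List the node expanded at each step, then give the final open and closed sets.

order=[(3,4) → (4,4)]; open=[(0,1) g=1 f=10, (0,2) g=2 f=10, (0,3) g=3 f=10, (0,4) g=4 f=10, (1,0) g=1 f=10, (2,1) g=1 f=8, (2,3) g=3 f=8, (2,5) g=5 f=10, (3,3) g=6 f=10, (3,5) g=6 f=10, (4,3) g=7 f=10, (4,5) g=7 f=10, (5,4) g=7 f=8]; closed=[(1,1), (1,2), (1,3), (1,4), (2,4), (3,4), (4,4)]

step 1: expand (3,4) (f=8, h=3) → closed; open now [(0,1) g=1 f=10, (0,2) g=2 f=10, (0,3) g=3 f=10, (0,4) g=4 f=10, (1,0) g=1 f=10, (2,1) g=1 f=8, (2,3) g=3 f=8, (2,5) g=5 f=10, (3,3) g=6 f=10, (3,5) g=6 f=10, (4,4) g=6 f=8]
step 2: expand (4,4) (f=8, h=2) → closed; open now [(0,1) g=1 f=10, (0,2) g=2 f=10, (0,3) g=3 f=10, (0,4) g=4 f=10, (1,0) g=1 f=10, (2,1) g=1 f=8, (2,3) g=3 f=8, (2,5) g=5 f=10, (3,3) g=6 f=10, (3,5) g=6 f=10, (4,3) g=7 f=10, (4,5) g=7 f=10, (5,4) g=7 f=8]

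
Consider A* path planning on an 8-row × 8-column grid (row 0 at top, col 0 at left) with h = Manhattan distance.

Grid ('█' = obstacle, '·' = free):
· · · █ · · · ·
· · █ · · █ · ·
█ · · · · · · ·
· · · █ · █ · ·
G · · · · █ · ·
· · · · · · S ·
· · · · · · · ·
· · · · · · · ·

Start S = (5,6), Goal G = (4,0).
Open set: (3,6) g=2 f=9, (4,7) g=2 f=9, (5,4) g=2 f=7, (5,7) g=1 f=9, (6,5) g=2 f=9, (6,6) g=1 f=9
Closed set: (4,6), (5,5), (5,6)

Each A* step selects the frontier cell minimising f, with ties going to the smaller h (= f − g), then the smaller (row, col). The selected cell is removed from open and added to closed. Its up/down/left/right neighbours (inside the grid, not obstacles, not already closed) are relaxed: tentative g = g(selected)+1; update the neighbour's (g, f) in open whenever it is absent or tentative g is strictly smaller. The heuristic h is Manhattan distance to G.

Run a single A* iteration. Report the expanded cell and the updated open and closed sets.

step 1: expand (5,4) (f=7, h=5) → closed; open now [(3,6) g=2 f=9, (4,4) g=3 f=7, (4,7) g=2 f=9, (5,3) g=3 f=7, (5,7) g=1 f=9, (6,4) g=3 f=9, (6,5) g=2 f=9, (6,6) g=1 f=9]

expanded=(5,4); open=[(3,6) g=2 f=9, (4,4) g=3 f=7, (4,7) g=2 f=9, (5,3) g=3 f=7, (5,7) g=1 f=9, (6,4) g=3 f=9, (6,5) g=2 f=9, (6,6) g=1 f=9]; closed=[(4,6), (5,4), (5,5), (5,6)]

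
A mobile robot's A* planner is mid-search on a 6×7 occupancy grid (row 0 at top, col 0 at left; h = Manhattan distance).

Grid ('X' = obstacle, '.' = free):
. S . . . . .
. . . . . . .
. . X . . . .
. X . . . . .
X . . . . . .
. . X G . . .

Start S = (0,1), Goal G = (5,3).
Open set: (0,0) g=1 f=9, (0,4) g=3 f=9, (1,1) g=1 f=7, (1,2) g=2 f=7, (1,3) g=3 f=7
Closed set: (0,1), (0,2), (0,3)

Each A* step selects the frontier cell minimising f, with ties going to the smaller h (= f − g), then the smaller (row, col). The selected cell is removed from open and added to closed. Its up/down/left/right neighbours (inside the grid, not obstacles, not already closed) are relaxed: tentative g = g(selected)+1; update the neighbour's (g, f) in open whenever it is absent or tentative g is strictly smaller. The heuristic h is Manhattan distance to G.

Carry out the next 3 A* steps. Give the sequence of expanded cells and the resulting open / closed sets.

order=[(1,3) → (2,3) → (3,3)]; open=[(0,0) g=1 f=9, (0,4) g=3 f=9, (1,1) g=1 f=7, (1,2) g=2 f=7, (1,4) g=4 f=9, (2,4) g=5 f=9, (3,2) g=6 f=9, (3,4) g=6 f=9, (4,3) g=6 f=7]; closed=[(0,1), (0,2), (0,3), (1,3), (2,3), (3,3)]

step 1: expand (1,3) (f=7, h=4) → closed; open now [(0,0) g=1 f=9, (0,4) g=3 f=9, (1,1) g=1 f=7, (1,2) g=2 f=7, (1,4) g=4 f=9, (2,3) g=4 f=7]
step 2: expand (2,3) (f=7, h=3) → closed; open now [(0,0) g=1 f=9, (0,4) g=3 f=9, (1,1) g=1 f=7, (1,2) g=2 f=7, (1,4) g=4 f=9, (2,4) g=5 f=9, (3,3) g=5 f=7]
step 3: expand (3,3) (f=7, h=2) → closed; open now [(0,0) g=1 f=9, (0,4) g=3 f=9, (1,1) g=1 f=7, (1,2) g=2 f=7, (1,4) g=4 f=9, (2,4) g=5 f=9, (3,2) g=6 f=9, (3,4) g=6 f=9, (4,3) g=6 f=7]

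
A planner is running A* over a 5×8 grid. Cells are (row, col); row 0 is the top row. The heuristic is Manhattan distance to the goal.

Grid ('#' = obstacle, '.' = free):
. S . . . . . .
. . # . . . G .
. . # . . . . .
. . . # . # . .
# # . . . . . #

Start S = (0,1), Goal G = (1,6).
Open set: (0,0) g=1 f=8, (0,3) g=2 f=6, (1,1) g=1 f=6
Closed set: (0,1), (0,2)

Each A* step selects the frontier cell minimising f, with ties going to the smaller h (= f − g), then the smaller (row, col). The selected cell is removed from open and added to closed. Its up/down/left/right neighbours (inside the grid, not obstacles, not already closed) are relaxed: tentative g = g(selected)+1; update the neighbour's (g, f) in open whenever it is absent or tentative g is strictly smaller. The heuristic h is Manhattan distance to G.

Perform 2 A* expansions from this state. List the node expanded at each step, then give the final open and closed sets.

step 1: expand (0,3) (f=6, h=4) → closed; open now [(0,0) g=1 f=8, (0,4) g=3 f=6, (1,1) g=1 f=6, (1,3) g=3 f=6]
step 2: expand (0,4) (f=6, h=3) → closed; open now [(0,0) g=1 f=8, (0,5) g=4 f=6, (1,1) g=1 f=6, (1,3) g=3 f=6, (1,4) g=4 f=6]

order=[(0,3) → (0,4)]; open=[(0,0) g=1 f=8, (0,5) g=4 f=6, (1,1) g=1 f=6, (1,3) g=3 f=6, (1,4) g=4 f=6]; closed=[(0,1), (0,2), (0,3), (0,4)]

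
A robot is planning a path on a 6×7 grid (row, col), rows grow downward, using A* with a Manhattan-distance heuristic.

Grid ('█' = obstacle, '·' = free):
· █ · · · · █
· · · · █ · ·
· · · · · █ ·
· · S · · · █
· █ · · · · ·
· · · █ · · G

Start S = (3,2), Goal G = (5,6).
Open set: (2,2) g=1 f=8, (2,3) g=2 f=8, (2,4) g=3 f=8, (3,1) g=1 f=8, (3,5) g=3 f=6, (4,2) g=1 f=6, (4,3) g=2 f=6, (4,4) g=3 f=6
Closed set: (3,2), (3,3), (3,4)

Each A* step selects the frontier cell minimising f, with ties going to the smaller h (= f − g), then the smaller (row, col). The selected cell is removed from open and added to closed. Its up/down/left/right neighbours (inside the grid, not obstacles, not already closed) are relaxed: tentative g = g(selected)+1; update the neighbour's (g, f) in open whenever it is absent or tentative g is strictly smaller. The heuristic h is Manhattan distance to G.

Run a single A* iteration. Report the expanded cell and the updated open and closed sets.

step 1: expand (3,5) (f=6, h=3) → closed; open now [(2,2) g=1 f=8, (2,3) g=2 f=8, (2,4) g=3 f=8, (3,1) g=1 f=8, (4,2) g=1 f=6, (4,3) g=2 f=6, (4,4) g=3 f=6, (4,5) g=4 f=6]

expanded=(3,5); open=[(2,2) g=1 f=8, (2,3) g=2 f=8, (2,4) g=3 f=8, (3,1) g=1 f=8, (4,2) g=1 f=6, (4,3) g=2 f=6, (4,4) g=3 f=6, (4,5) g=4 f=6]; closed=[(3,2), (3,3), (3,4), (3,5)]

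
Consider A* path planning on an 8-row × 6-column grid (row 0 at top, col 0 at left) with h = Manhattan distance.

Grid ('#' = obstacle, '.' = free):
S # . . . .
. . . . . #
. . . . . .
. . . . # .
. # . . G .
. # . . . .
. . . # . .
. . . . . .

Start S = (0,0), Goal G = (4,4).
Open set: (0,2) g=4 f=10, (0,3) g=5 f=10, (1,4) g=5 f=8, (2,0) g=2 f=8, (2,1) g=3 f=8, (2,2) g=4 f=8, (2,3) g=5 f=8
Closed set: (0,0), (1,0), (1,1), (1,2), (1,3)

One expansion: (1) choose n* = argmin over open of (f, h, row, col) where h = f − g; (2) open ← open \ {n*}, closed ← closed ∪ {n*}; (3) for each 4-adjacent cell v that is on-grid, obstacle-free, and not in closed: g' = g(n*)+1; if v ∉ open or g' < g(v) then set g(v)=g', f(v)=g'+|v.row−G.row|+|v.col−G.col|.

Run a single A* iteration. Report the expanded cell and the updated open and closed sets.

expanded=(1,4); open=[(0,2) g=4 f=10, (0,3) g=5 f=10, (0,4) g=6 f=10, (2,0) g=2 f=8, (2,1) g=3 f=8, (2,2) g=4 f=8, (2,3) g=5 f=8, (2,4) g=6 f=8]; closed=[(0,0), (1,0), (1,1), (1,2), (1,3), (1,4)]

step 1: expand (1,4) (f=8, h=3) → closed; open now [(0,2) g=4 f=10, (0,3) g=5 f=10, (0,4) g=6 f=10, (2,0) g=2 f=8, (2,1) g=3 f=8, (2,2) g=4 f=8, (2,3) g=5 f=8, (2,4) g=6 f=8]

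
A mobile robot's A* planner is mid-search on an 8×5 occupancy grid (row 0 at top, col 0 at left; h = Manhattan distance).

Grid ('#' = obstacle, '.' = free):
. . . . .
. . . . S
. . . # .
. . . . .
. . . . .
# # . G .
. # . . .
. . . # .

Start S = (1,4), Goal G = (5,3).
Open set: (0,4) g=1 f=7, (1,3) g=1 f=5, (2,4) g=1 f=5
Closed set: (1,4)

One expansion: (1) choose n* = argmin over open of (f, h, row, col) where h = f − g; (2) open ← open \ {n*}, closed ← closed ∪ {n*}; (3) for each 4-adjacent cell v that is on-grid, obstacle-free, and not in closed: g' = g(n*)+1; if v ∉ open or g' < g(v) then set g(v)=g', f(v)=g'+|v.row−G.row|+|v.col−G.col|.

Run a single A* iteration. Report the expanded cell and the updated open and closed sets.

step 1: expand (1,3) (f=5, h=4) → closed; open now [(0,3) g=2 f=7, (0,4) g=1 f=7, (1,2) g=2 f=7, (2,4) g=1 f=5]

expanded=(1,3); open=[(0,3) g=2 f=7, (0,4) g=1 f=7, (1,2) g=2 f=7, (2,4) g=1 f=5]; closed=[(1,3), (1,4)]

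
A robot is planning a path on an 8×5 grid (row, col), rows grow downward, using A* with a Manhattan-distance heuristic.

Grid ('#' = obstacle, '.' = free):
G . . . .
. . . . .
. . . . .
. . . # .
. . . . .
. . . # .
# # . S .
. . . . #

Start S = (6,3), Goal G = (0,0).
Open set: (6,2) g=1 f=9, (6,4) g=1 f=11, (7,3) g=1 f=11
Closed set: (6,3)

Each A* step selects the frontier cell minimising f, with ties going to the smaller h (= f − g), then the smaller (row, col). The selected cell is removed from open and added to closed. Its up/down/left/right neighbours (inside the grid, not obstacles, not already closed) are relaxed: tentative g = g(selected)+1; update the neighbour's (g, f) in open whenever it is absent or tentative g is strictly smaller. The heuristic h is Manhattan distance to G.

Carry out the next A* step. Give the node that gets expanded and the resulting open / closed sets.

step 1: expand (6,2) (f=9, h=8) → closed; open now [(5,2) g=2 f=9, (6,4) g=1 f=11, (7,2) g=2 f=11, (7,3) g=1 f=11]

expanded=(6,2); open=[(5,2) g=2 f=9, (6,4) g=1 f=11, (7,2) g=2 f=11, (7,3) g=1 f=11]; closed=[(6,2), (6,3)]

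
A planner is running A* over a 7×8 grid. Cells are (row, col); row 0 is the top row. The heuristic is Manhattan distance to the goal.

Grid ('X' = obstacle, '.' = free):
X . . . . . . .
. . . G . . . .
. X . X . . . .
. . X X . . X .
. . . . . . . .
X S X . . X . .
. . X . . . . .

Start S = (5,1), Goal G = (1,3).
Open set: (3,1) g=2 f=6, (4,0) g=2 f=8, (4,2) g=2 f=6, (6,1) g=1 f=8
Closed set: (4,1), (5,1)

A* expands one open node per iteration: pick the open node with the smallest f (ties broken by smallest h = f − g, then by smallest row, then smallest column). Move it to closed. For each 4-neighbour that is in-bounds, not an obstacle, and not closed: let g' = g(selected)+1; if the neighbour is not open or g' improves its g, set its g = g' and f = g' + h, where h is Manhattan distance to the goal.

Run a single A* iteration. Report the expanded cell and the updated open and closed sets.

expanded=(3,1); open=[(3,0) g=3 f=8, (4,0) g=2 f=8, (4,2) g=2 f=6, (6,1) g=1 f=8]; closed=[(3,1), (4,1), (5,1)]

step 1: expand (3,1) (f=6, h=4) → closed; open now [(3,0) g=3 f=8, (4,0) g=2 f=8, (4,2) g=2 f=6, (6,1) g=1 f=8]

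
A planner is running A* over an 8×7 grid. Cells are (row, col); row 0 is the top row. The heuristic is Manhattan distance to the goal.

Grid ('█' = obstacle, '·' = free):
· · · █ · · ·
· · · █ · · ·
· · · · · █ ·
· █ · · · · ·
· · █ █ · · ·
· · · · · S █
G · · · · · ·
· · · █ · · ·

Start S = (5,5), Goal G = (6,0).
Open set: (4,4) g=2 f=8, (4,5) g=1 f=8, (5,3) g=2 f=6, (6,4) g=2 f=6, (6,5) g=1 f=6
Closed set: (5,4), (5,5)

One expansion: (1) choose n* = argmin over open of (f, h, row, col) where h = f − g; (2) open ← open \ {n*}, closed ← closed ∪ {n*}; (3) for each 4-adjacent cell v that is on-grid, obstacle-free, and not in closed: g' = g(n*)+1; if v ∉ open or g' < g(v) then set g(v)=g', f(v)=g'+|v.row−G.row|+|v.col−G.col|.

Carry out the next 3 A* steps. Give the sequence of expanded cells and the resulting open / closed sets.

order=[(5,3) → (5,2) → (5,1)]; open=[(4,1) g=5 f=8, (4,4) g=2 f=8, (4,5) g=1 f=8, (5,0) g=5 f=6, (6,1) g=5 f=6, (6,2) g=4 f=6, (6,3) g=3 f=6, (6,4) g=2 f=6, (6,5) g=1 f=6]; closed=[(5,1), (5,2), (5,3), (5,4), (5,5)]

step 1: expand (5,3) (f=6, h=4) → closed; open now [(4,4) g=2 f=8, (4,5) g=1 f=8, (5,2) g=3 f=6, (6,3) g=3 f=6, (6,4) g=2 f=6, (6,5) g=1 f=6]
step 2: expand (5,2) (f=6, h=3) → closed; open now [(4,4) g=2 f=8, (4,5) g=1 f=8, (5,1) g=4 f=6, (6,2) g=4 f=6, (6,3) g=3 f=6, (6,4) g=2 f=6, (6,5) g=1 f=6]
step 3: expand (5,1) (f=6, h=2) → closed; open now [(4,1) g=5 f=8, (4,4) g=2 f=8, (4,5) g=1 f=8, (5,0) g=5 f=6, (6,1) g=5 f=6, (6,2) g=4 f=6, (6,3) g=3 f=6, (6,4) g=2 f=6, (6,5) g=1 f=6]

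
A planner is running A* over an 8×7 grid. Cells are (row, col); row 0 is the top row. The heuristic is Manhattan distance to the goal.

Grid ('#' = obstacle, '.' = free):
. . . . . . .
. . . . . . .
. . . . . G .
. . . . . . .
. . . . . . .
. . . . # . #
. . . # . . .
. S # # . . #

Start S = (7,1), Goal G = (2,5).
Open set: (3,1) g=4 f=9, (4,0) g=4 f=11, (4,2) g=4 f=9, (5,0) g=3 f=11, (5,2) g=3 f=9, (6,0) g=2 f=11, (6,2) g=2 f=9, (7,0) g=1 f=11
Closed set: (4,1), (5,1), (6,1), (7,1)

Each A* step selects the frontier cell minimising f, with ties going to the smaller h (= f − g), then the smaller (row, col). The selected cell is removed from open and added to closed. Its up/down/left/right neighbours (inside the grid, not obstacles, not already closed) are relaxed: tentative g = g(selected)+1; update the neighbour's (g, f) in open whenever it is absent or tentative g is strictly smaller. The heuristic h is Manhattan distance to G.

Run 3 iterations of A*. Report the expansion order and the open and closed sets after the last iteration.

order=[(3,1) → (2,1) → (2,2)]; open=[(1,1) g=6 f=11, (1,2) g=7 f=11, (2,0) g=6 f=11, (2,3) g=7 f=9, (3,0) g=5 f=11, (3,2) g=5 f=9, (4,0) g=4 f=11, (4,2) g=4 f=9, (5,0) g=3 f=11, (5,2) g=3 f=9, (6,0) g=2 f=11, (6,2) g=2 f=9, (7,0) g=1 f=11]; closed=[(2,1), (2,2), (3,1), (4,1), (5,1), (6,1), (7,1)]

step 1: expand (3,1) (f=9, h=5) → closed; open now [(2,1) g=5 f=9, (3,0) g=5 f=11, (3,2) g=5 f=9, (4,0) g=4 f=11, (4,2) g=4 f=9, (5,0) g=3 f=11, (5,2) g=3 f=9, (6,0) g=2 f=11, (6,2) g=2 f=9, (7,0) g=1 f=11]
step 2: expand (2,1) (f=9, h=4) → closed; open now [(1,1) g=6 f=11, (2,0) g=6 f=11, (2,2) g=6 f=9, (3,0) g=5 f=11, (3,2) g=5 f=9, (4,0) g=4 f=11, (4,2) g=4 f=9, (5,0) g=3 f=11, (5,2) g=3 f=9, (6,0) g=2 f=11, (6,2) g=2 f=9, (7,0) g=1 f=11]
step 3: expand (2,2) (f=9, h=3) → closed; open now [(1,1) g=6 f=11, (1,2) g=7 f=11, (2,0) g=6 f=11, (2,3) g=7 f=9, (3,0) g=5 f=11, (3,2) g=5 f=9, (4,0) g=4 f=11, (4,2) g=4 f=9, (5,0) g=3 f=11, (5,2) g=3 f=9, (6,0) g=2 f=11, (6,2) g=2 f=9, (7,0) g=1 f=11]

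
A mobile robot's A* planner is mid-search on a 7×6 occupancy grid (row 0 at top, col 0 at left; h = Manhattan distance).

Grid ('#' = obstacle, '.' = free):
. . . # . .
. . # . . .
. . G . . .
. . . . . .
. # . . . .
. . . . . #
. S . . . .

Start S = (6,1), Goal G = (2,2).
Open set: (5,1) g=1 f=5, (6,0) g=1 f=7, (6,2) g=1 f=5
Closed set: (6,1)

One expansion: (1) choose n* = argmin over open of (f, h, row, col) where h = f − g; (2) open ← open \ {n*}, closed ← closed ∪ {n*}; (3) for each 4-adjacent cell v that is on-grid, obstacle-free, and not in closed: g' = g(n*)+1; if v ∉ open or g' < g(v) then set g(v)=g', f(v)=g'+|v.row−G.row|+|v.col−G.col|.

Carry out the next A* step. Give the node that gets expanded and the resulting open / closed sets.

expanded=(5,1); open=[(5,0) g=2 f=7, (5,2) g=2 f=5, (6,0) g=1 f=7, (6,2) g=1 f=5]; closed=[(5,1), (6,1)]

step 1: expand (5,1) (f=5, h=4) → closed; open now [(5,0) g=2 f=7, (5,2) g=2 f=5, (6,0) g=1 f=7, (6,2) g=1 f=5]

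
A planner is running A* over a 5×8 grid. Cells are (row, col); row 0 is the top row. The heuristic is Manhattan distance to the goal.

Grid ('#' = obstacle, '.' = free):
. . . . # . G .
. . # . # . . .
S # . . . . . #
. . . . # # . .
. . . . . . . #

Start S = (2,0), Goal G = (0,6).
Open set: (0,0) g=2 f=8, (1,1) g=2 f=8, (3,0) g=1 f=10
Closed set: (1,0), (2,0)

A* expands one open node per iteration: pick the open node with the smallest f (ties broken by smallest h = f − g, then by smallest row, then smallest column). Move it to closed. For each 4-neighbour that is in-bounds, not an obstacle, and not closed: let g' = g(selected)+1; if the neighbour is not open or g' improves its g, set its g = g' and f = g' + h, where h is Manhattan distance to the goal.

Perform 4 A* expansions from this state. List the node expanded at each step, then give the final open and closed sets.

order=[(0,0) → (0,1) → (0,2) → (0,3)]; open=[(1,1) g=2 f=8, (1,3) g=6 f=10, (3,0) g=1 f=10]; closed=[(0,0), (0,1), (0,2), (0,3), (1,0), (2,0)]

step 1: expand (0,0) (f=8, h=6) → closed; open now [(0,1) g=3 f=8, (1,1) g=2 f=8, (3,0) g=1 f=10]
step 2: expand (0,1) (f=8, h=5) → closed; open now [(0,2) g=4 f=8, (1,1) g=2 f=8, (3,0) g=1 f=10]
step 3: expand (0,2) (f=8, h=4) → closed; open now [(0,3) g=5 f=8, (1,1) g=2 f=8, (3,0) g=1 f=10]
step 4: expand (0,3) (f=8, h=3) → closed; open now [(1,1) g=2 f=8, (1,3) g=6 f=10, (3,0) g=1 f=10]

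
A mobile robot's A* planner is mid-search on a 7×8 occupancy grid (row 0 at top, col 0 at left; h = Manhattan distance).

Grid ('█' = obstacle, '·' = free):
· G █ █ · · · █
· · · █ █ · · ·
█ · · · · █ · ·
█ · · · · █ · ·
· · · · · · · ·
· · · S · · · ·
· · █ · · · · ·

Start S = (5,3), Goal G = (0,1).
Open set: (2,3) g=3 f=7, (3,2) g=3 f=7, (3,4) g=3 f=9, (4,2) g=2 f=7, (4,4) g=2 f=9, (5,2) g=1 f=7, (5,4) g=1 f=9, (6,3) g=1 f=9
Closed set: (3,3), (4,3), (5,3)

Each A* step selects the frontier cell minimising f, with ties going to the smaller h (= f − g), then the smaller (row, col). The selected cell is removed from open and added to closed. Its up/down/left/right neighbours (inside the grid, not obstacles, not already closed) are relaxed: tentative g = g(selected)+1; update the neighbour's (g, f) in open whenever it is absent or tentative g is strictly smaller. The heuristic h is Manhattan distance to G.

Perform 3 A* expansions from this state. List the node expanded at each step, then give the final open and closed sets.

step 1: expand (2,3) (f=7, h=4) → closed; open now [(2,2) g=4 f=7, (2,4) g=4 f=9, (3,2) g=3 f=7, (3,4) g=3 f=9, (4,2) g=2 f=7, (4,4) g=2 f=9, (5,2) g=1 f=7, (5,4) g=1 f=9, (6,3) g=1 f=9]
step 2: expand (2,2) (f=7, h=3) → closed; open now [(1,2) g=5 f=7, (2,1) g=5 f=7, (2,4) g=4 f=9, (3,2) g=3 f=7, (3,4) g=3 f=9, (4,2) g=2 f=7, (4,4) g=2 f=9, (5,2) g=1 f=7, (5,4) g=1 f=9, (6,3) g=1 f=9]
step 3: expand (1,2) (f=7, h=2) → closed; open now [(1,1) g=6 f=7, (2,1) g=5 f=7, (2,4) g=4 f=9, (3,2) g=3 f=7, (3,4) g=3 f=9, (4,2) g=2 f=7, (4,4) g=2 f=9, (5,2) g=1 f=7, (5,4) g=1 f=9, (6,3) g=1 f=9]

order=[(2,3) → (2,2) → (1,2)]; open=[(1,1) g=6 f=7, (2,1) g=5 f=7, (2,4) g=4 f=9, (3,2) g=3 f=7, (3,4) g=3 f=9, (4,2) g=2 f=7, (4,4) g=2 f=9, (5,2) g=1 f=7, (5,4) g=1 f=9, (6,3) g=1 f=9]; closed=[(1,2), (2,2), (2,3), (3,3), (4,3), (5,3)]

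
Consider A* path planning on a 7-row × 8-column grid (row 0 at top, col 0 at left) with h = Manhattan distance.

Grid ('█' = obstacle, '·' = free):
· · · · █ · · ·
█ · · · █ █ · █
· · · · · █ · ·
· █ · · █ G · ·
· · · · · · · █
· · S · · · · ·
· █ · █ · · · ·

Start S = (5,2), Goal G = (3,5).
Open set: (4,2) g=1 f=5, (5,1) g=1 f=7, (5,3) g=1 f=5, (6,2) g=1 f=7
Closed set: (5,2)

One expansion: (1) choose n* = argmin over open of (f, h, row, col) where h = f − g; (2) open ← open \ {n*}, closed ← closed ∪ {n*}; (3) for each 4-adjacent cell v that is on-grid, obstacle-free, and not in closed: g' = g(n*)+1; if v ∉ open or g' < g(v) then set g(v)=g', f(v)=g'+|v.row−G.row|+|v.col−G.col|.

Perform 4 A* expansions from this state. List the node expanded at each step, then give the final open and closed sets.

order=[(4,2) → (3,2) → (3,3) → (4,3)]; open=[(2,2) g=3 f=7, (2,3) g=4 f=7, (4,1) g=2 f=7, (4,4) g=3 f=5, (5,1) g=1 f=7, (5,3) g=1 f=5, (6,2) g=1 f=7]; closed=[(3,2), (3,3), (4,2), (4,3), (5,2)]

step 1: expand (4,2) (f=5, h=4) → closed; open now [(3,2) g=2 f=5, (4,1) g=2 f=7, (4,3) g=2 f=5, (5,1) g=1 f=7, (5,3) g=1 f=5, (6,2) g=1 f=7]
step 2: expand (3,2) (f=5, h=3) → closed; open now [(2,2) g=3 f=7, (3,3) g=3 f=5, (4,1) g=2 f=7, (4,3) g=2 f=5, (5,1) g=1 f=7, (5,3) g=1 f=5, (6,2) g=1 f=7]
step 3: expand (3,3) (f=5, h=2) → closed; open now [(2,2) g=3 f=7, (2,3) g=4 f=7, (4,1) g=2 f=7, (4,3) g=2 f=5, (5,1) g=1 f=7, (5,3) g=1 f=5, (6,2) g=1 f=7]
step 4: expand (4,3) (f=5, h=3) → closed; open now [(2,2) g=3 f=7, (2,3) g=4 f=7, (4,1) g=2 f=7, (4,4) g=3 f=5, (5,1) g=1 f=7, (5,3) g=1 f=5, (6,2) g=1 f=7]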